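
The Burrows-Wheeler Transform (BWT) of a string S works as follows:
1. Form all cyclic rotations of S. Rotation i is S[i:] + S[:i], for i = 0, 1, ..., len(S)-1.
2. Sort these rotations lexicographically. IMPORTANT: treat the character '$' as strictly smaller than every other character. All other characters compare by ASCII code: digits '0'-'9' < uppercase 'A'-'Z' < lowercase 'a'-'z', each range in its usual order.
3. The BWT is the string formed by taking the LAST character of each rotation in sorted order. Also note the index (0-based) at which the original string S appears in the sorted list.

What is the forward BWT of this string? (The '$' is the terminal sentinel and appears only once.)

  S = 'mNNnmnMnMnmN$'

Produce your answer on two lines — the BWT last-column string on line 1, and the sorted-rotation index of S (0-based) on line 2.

Answer: NnnmmNn$nmMMN
7

Derivation:
All 13 rotations (rotation i = S[i:]+S[:i]):
  rot[0] = mNNnmnMnMnmN$
  rot[1] = NNnmnMnMnmN$m
  rot[2] = NnmnMnMnmN$mN
  rot[3] = nmnMnMnmN$mNN
  rot[4] = mnMnMnmN$mNNn
  rot[5] = nMnMnmN$mNNnm
  rot[6] = MnMnmN$mNNnmn
  rot[7] = nMnmN$mNNnmnM
  rot[8] = MnmN$mNNnmnMn
  rot[9] = nmN$mNNnmnMnM
  rot[10] = mN$mNNnmnMnMn
  rot[11] = N$mNNnmnMnMnm
  rot[12] = $mNNnmnMnMnmN
Sorted (with $ < everything):
  sorted[0] = $mNNnmnMnMnmN  (last char: 'N')
  sorted[1] = MnMnmN$mNNnmn  (last char: 'n')
  sorted[2] = MnmN$mNNnmnMn  (last char: 'n')
  sorted[3] = N$mNNnmnMnMnm  (last char: 'm')
  sorted[4] = NNnmnMnMnmN$m  (last char: 'm')
  sorted[5] = NnmnMnMnmN$mN  (last char: 'N')
  sorted[6] = mN$mNNnmnMnMn  (last char: 'n')
  sorted[7] = mNNnmnMnMnmN$  (last char: '$')
  sorted[8] = mnMnMnmN$mNNn  (last char: 'n')
  sorted[9] = nMnMnmN$mNNnm  (last char: 'm')
  sorted[10] = nMnmN$mNNnmnM  (last char: 'M')
  sorted[11] = nmN$mNNnmnMnM  (last char: 'M')
  sorted[12] = nmnMnMnmN$mNN  (last char: 'N')
Last column: NnnmmNn$nmMMN
Original string S is at sorted index 7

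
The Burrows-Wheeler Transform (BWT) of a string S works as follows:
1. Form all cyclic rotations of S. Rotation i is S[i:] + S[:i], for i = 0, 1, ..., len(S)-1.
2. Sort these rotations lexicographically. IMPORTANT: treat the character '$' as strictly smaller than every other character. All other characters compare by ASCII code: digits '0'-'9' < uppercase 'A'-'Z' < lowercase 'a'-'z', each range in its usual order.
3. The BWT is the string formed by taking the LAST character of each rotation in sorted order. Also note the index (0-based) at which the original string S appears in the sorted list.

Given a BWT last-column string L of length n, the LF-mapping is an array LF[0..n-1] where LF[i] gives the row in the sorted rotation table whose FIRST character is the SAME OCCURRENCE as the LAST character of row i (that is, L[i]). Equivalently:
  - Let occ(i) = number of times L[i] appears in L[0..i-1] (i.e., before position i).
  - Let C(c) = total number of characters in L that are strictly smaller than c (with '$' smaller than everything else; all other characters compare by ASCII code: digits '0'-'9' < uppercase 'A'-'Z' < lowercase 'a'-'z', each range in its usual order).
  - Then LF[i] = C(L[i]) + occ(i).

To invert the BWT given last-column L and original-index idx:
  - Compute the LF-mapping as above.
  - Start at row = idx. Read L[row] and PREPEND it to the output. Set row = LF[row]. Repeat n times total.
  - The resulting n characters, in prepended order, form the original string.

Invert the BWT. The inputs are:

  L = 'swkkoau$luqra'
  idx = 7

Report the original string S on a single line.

Answer: quokkawalrus$

Derivation:
LF mapping: 9 12 3 4 6 1 10 0 5 11 7 8 2
Walk LF starting at row 7, prepending L[row]:
  step 1: row=7, L[7]='$', prepend. Next row=LF[7]=0
  step 2: row=0, L[0]='s', prepend. Next row=LF[0]=9
  step 3: row=9, L[9]='u', prepend. Next row=LF[9]=11
  step 4: row=11, L[11]='r', prepend. Next row=LF[11]=8
  step 5: row=8, L[8]='l', prepend. Next row=LF[8]=5
  step 6: row=5, L[5]='a', prepend. Next row=LF[5]=1
  step 7: row=1, L[1]='w', prepend. Next row=LF[1]=12
  step 8: row=12, L[12]='a', prepend. Next row=LF[12]=2
  step 9: row=2, L[2]='k', prepend. Next row=LF[2]=3
  step 10: row=3, L[3]='k', prepend. Next row=LF[3]=4
  step 11: row=4, L[4]='o', prepend. Next row=LF[4]=6
  step 12: row=6, L[6]='u', prepend. Next row=LF[6]=10
  step 13: row=10, L[10]='q', prepend. Next row=LF[10]=7
Reversed output: quokkawalrus$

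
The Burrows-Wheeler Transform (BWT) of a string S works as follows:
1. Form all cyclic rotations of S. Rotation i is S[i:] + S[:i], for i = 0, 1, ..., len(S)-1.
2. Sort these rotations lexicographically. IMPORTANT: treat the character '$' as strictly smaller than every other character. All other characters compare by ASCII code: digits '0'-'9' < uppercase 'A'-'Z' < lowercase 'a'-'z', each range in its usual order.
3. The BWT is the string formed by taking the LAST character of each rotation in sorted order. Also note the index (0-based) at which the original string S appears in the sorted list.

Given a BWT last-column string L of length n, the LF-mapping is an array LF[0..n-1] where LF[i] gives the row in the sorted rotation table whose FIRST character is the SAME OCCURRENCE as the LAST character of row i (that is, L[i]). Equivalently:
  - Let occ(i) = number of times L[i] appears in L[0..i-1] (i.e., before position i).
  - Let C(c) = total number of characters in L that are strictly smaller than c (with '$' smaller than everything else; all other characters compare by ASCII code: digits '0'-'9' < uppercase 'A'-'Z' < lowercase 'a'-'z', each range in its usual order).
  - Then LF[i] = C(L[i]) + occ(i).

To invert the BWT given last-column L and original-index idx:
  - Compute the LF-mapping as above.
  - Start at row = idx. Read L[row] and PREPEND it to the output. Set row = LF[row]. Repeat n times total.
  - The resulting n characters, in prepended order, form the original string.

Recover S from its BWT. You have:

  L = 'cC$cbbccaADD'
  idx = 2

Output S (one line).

LF mapping: 8 2 0 9 6 7 10 11 5 1 3 4
Walk LF starting at row 2, prepending L[row]:
  step 1: row=2, L[2]='$', prepend. Next row=LF[2]=0
  step 2: row=0, L[0]='c', prepend. Next row=LF[0]=8
  step 3: row=8, L[8]='a', prepend. Next row=LF[8]=5
  step 4: row=5, L[5]='b', prepend. Next row=LF[5]=7
  step 5: row=7, L[7]='c', prepend. Next row=LF[7]=11
  step 6: row=11, L[11]='D', prepend. Next row=LF[11]=4
  step 7: row=4, L[4]='b', prepend. Next row=LF[4]=6
  step 8: row=6, L[6]='c', prepend. Next row=LF[6]=10
  step 9: row=10, L[10]='D', prepend. Next row=LF[10]=3
  step 10: row=3, L[3]='c', prepend. Next row=LF[3]=9
  step 11: row=9, L[9]='A', prepend. Next row=LF[9]=1
  step 12: row=1, L[1]='C', prepend. Next row=LF[1]=2
Reversed output: CAcDcbDcbac$

Answer: CAcDcbDcbac$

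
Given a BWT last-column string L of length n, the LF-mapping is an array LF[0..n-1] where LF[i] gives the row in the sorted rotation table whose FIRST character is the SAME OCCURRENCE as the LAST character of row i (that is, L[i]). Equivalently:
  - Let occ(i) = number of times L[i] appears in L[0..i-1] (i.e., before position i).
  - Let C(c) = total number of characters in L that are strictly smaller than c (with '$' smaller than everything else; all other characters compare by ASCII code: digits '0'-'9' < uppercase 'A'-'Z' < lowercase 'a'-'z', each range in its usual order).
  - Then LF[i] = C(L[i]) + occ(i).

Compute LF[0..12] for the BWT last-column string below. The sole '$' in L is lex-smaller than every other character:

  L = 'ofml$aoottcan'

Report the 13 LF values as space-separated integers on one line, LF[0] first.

Char counts: '$':1, 'a':2, 'c':1, 'f':1, 'l':1, 'm':1, 'n':1, 'o':3, 't':2
C (first-col start): C('$')=0, C('a')=1, C('c')=3, C('f')=4, C('l')=5, C('m')=6, C('n')=7, C('o')=8, C('t')=11
L[0]='o': occ=0, LF[0]=C('o')+0=8+0=8
L[1]='f': occ=0, LF[1]=C('f')+0=4+0=4
L[2]='m': occ=0, LF[2]=C('m')+0=6+0=6
L[3]='l': occ=0, LF[3]=C('l')+0=5+0=5
L[4]='$': occ=0, LF[4]=C('$')+0=0+0=0
L[5]='a': occ=0, LF[5]=C('a')+0=1+0=1
L[6]='o': occ=1, LF[6]=C('o')+1=8+1=9
L[7]='o': occ=2, LF[7]=C('o')+2=8+2=10
L[8]='t': occ=0, LF[8]=C('t')+0=11+0=11
L[9]='t': occ=1, LF[9]=C('t')+1=11+1=12
L[10]='c': occ=0, LF[10]=C('c')+0=3+0=3
L[11]='a': occ=1, LF[11]=C('a')+1=1+1=2
L[12]='n': occ=0, LF[12]=C('n')+0=7+0=7

Answer: 8 4 6 5 0 1 9 10 11 12 3 2 7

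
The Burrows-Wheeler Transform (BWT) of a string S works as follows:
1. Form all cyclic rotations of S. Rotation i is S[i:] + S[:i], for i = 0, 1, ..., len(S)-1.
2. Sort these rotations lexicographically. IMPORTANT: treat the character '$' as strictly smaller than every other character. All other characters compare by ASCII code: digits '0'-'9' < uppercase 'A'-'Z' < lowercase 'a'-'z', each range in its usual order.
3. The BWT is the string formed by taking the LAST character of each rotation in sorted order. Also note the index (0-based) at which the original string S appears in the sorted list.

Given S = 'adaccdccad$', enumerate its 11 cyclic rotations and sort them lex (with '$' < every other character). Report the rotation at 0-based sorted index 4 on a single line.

All 11 rotations (rotation i = S[i:]+S[:i]):
  rot[0] = adaccdccad$
  rot[1] = daccdccad$a
  rot[2] = accdccad$ad
  rot[3] = ccdccad$ada
  rot[4] = cdccad$adac
  rot[5] = dccad$adacc
  rot[6] = ccad$adaccd
  rot[7] = cad$adaccdc
  rot[8] = ad$adaccdcc
  rot[9] = d$adaccdcca
  rot[10] = $adaccdccad
Sorted (with $ < everything):
  sorted[0] = $adaccdccad
  sorted[1] = accdccad$ad
  sorted[2] = ad$adaccdcc
  sorted[3] = adaccdccad$
  sorted[4] = cad$adaccdc
  sorted[5] = ccad$adaccd
  sorted[6] = ccdccad$ada
  sorted[7] = cdccad$adac
  sorted[8] = d$adaccdcca
  sorted[9] = daccdccad$a
  sorted[10] = dccad$adacc
sorted[4] = cad$adaccdc

Answer: cad$adaccdc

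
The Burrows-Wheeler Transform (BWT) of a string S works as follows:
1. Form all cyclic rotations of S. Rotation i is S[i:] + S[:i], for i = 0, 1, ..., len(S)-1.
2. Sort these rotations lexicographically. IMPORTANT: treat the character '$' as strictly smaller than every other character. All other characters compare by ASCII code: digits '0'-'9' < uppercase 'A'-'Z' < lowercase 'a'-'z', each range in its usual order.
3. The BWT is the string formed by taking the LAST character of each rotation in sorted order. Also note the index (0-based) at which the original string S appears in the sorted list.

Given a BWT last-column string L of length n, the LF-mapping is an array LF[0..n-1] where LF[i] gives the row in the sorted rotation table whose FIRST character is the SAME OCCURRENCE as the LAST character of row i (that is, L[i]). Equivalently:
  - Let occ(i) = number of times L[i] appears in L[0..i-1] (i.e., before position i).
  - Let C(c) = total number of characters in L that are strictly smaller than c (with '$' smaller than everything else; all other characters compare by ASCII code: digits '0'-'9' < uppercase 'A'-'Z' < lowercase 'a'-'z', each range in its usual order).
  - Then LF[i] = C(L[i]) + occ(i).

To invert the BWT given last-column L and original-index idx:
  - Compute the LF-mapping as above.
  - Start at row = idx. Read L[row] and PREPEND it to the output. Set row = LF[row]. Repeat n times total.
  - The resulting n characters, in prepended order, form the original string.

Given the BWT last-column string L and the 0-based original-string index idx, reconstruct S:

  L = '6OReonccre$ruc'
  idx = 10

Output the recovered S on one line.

Answer: occurrenceRO6$

Derivation:
LF mapping: 1 2 3 7 10 9 4 5 11 8 0 12 13 6
Walk LF starting at row 10, prepending L[row]:
  step 1: row=10, L[10]='$', prepend. Next row=LF[10]=0
  step 2: row=0, L[0]='6', prepend. Next row=LF[0]=1
  step 3: row=1, L[1]='O', prepend. Next row=LF[1]=2
  step 4: row=2, L[2]='R', prepend. Next row=LF[2]=3
  step 5: row=3, L[3]='e', prepend. Next row=LF[3]=7
  step 6: row=7, L[7]='c', prepend. Next row=LF[7]=5
  step 7: row=5, L[5]='n', prepend. Next row=LF[5]=9
  step 8: row=9, L[9]='e', prepend. Next row=LF[9]=8
  step 9: row=8, L[8]='r', prepend. Next row=LF[8]=11
  step 10: row=11, L[11]='r', prepend. Next row=LF[11]=12
  step 11: row=12, L[12]='u', prepend. Next row=LF[12]=13
  step 12: row=13, L[13]='c', prepend. Next row=LF[13]=6
  step 13: row=6, L[6]='c', prepend. Next row=LF[6]=4
  step 14: row=4, L[4]='o', prepend. Next row=LF[4]=10
Reversed output: occurrenceRO6$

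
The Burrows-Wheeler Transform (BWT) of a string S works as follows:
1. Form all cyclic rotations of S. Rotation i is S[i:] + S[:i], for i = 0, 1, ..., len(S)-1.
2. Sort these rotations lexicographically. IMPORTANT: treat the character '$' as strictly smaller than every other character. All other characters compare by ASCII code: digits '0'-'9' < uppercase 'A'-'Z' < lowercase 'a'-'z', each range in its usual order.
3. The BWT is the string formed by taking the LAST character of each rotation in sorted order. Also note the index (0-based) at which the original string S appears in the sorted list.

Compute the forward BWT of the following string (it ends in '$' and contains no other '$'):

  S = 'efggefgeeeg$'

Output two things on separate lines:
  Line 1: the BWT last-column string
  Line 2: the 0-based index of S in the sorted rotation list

All 12 rotations (rotation i = S[i:]+S[:i]):
  rot[0] = efggefgeeeg$
  rot[1] = fggefgeeeg$e
  rot[2] = ggefgeeeg$ef
  rot[3] = gefgeeeg$efg
  rot[4] = efgeeeg$efgg
  rot[5] = fgeeeg$efgge
  rot[6] = geeeg$efggef
  rot[7] = eeeg$efggefg
  rot[8] = eeg$efggefge
  rot[9] = eg$efggefgee
  rot[10] = g$efggefgeee
  rot[11] = $efggefgeeeg
Sorted (with $ < everything):
  sorted[0] = $efggefgeeeg  (last char: 'g')
  sorted[1] = eeeg$efggefg  (last char: 'g')
  sorted[2] = eeg$efggefge  (last char: 'e')
  sorted[3] = efgeeeg$efgg  (last char: 'g')
  sorted[4] = efggefgeeeg$  (last char: '$')
  sorted[5] = eg$efggefgee  (last char: 'e')
  sorted[6] = fgeeeg$efgge  (last char: 'e')
  sorted[7] = fggefgeeeg$e  (last char: 'e')
  sorted[8] = g$efggefgeee  (last char: 'e')
  sorted[9] = geeeg$efggef  (last char: 'f')
  sorted[10] = gefgeeeg$efg  (last char: 'g')
  sorted[11] = ggefgeeeg$ef  (last char: 'f')
Last column: ggeg$eeeefgf
Original string S is at sorted index 4

Answer: ggeg$eeeefgf
4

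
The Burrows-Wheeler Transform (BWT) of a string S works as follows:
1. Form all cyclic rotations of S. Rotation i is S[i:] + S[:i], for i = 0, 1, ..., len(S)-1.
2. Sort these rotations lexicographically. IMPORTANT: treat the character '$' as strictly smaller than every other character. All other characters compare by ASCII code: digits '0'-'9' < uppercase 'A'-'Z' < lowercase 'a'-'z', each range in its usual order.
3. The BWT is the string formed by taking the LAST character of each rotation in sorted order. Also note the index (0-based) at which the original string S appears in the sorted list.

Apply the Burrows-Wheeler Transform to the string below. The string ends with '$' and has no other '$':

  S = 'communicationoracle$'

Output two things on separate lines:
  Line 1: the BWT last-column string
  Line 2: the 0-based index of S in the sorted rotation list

Answer: ercia$lntcomuocinoam
5

Derivation:
All 20 rotations (rotation i = S[i:]+S[:i]):
  rot[0] = communicationoracle$
  rot[1] = ommunicationoracle$c
  rot[2] = mmunicationoracle$co
  rot[3] = municationoracle$com
  rot[4] = unicationoracle$comm
  rot[5] = nicationoracle$commu
  rot[6] = icationoracle$commun
  rot[7] = cationoracle$communi
  rot[8] = ationoracle$communic
  rot[9] = tionoracle$communica
  rot[10] = ionoracle$communicat
  rot[11] = onoracle$communicati
  rot[12] = noracle$communicatio
  rot[13] = oracle$communication
  rot[14] = racle$communicationo
  rot[15] = acle$communicationor
  rot[16] = cle$communicationora
  rot[17] = le$communicationorac
  rot[18] = e$communicationoracl
  rot[19] = $communicationoracle
Sorted (with $ < everything):
  sorted[0] = $communicationoracle  (last char: 'e')
  sorted[1] = acle$communicationor  (last char: 'r')
  sorted[2] = ationoracle$communic  (last char: 'c')
  sorted[3] = cationoracle$communi  (last char: 'i')
  sorted[4] = cle$communicationora  (last char: 'a')
  sorted[5] = communicationoracle$  (last char: '$')
  sorted[6] = e$communicationoracl  (last char: 'l')
  sorted[7] = icationoracle$commun  (last char: 'n')
  sorted[8] = ionoracle$communicat  (last char: 't')
  sorted[9] = le$communicationorac  (last char: 'c')
  sorted[10] = mmunicationoracle$co  (last char: 'o')
  sorted[11] = municationoracle$com  (last char: 'm')
  sorted[12] = nicationoracle$commu  (last char: 'u')
  sorted[13] = noracle$communicatio  (last char: 'o')
  sorted[14] = ommunicationoracle$c  (last char: 'c')
  sorted[15] = onoracle$communicati  (last char: 'i')
  sorted[16] = oracle$communication  (last char: 'n')
  sorted[17] = racle$communicationo  (last char: 'o')
  sorted[18] = tionoracle$communica  (last char: 'a')
  sorted[19] = unicationoracle$comm  (last char: 'm')
Last column: ercia$lntcomuocinoam
Original string S is at sorted index 5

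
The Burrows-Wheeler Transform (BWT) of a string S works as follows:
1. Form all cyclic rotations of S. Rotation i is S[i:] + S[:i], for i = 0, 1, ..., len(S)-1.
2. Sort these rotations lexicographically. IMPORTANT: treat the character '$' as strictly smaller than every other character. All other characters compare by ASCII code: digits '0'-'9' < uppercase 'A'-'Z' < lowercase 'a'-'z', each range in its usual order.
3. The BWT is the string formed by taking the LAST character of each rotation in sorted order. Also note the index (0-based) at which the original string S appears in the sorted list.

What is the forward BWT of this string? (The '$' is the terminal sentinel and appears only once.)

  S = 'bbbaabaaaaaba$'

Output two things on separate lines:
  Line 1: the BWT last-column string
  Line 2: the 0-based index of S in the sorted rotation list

Answer: abbaaabaaaabb$
13

Derivation:
All 14 rotations (rotation i = S[i:]+S[:i]):
  rot[0] = bbbaabaaaaaba$
  rot[1] = bbaabaaaaaba$b
  rot[2] = baabaaaaaba$bb
  rot[3] = aabaaaaaba$bbb
  rot[4] = abaaaaaba$bbba
  rot[5] = baaaaaba$bbbaa
  rot[6] = aaaaaba$bbbaab
  rot[7] = aaaaba$bbbaaba
  rot[8] = aaaba$bbbaabaa
  rot[9] = aaba$bbbaabaaa
  rot[10] = aba$bbbaabaaaa
  rot[11] = ba$bbbaabaaaaa
  rot[12] = a$bbbaabaaaaab
  rot[13] = $bbbaabaaaaaba
Sorted (with $ < everything):
  sorted[0] = $bbbaabaaaaaba  (last char: 'a')
  sorted[1] = a$bbbaabaaaaab  (last char: 'b')
  sorted[2] = aaaaaba$bbbaab  (last char: 'b')
  sorted[3] = aaaaba$bbbaaba  (last char: 'a')
  sorted[4] = aaaba$bbbaabaa  (last char: 'a')
  sorted[5] = aaba$bbbaabaaa  (last char: 'a')
  sorted[6] = aabaaaaaba$bbb  (last char: 'b')
  sorted[7] = aba$bbbaabaaaa  (last char: 'a')
  sorted[8] = abaaaaaba$bbba  (last char: 'a')
  sorted[9] = ba$bbbaabaaaaa  (last char: 'a')
  sorted[10] = baaaaaba$bbbaa  (last char: 'a')
  sorted[11] = baabaaaaaba$bb  (last char: 'b')
  sorted[12] = bbaabaaaaaba$b  (last char: 'b')
  sorted[13] = bbbaabaaaaaba$  (last char: '$')
Last column: abbaaabaaaabb$
Original string S is at sorted index 13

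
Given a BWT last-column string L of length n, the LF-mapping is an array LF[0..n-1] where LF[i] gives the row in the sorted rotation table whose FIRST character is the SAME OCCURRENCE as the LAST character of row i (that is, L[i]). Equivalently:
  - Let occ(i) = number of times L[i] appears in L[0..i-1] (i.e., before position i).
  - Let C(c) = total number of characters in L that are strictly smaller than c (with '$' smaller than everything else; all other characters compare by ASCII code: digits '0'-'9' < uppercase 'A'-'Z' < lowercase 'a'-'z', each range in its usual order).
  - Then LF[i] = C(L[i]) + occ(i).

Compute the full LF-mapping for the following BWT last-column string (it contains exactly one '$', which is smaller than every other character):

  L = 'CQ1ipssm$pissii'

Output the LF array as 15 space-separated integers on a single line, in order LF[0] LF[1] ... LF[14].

Answer: 2 3 1 4 9 11 12 8 0 10 5 13 14 6 7

Derivation:
Char counts: '$':1, '1':1, 'C':1, 'Q':1, 'i':4, 'm':1, 'p':2, 's':4
C (first-col start): C('$')=0, C('1')=1, C('C')=2, C('Q')=3, C('i')=4, C('m')=8, C('p')=9, C('s')=11
L[0]='C': occ=0, LF[0]=C('C')+0=2+0=2
L[1]='Q': occ=0, LF[1]=C('Q')+0=3+0=3
L[2]='1': occ=0, LF[2]=C('1')+0=1+0=1
L[3]='i': occ=0, LF[3]=C('i')+0=4+0=4
L[4]='p': occ=0, LF[4]=C('p')+0=9+0=9
L[5]='s': occ=0, LF[5]=C('s')+0=11+0=11
L[6]='s': occ=1, LF[6]=C('s')+1=11+1=12
L[7]='m': occ=0, LF[7]=C('m')+0=8+0=8
L[8]='$': occ=0, LF[8]=C('$')+0=0+0=0
L[9]='p': occ=1, LF[9]=C('p')+1=9+1=10
L[10]='i': occ=1, LF[10]=C('i')+1=4+1=5
L[11]='s': occ=2, LF[11]=C('s')+2=11+2=13
L[12]='s': occ=3, LF[12]=C('s')+3=11+3=14
L[13]='i': occ=2, LF[13]=C('i')+2=4+2=6
L[14]='i': occ=3, LF[14]=C('i')+3=4+3=7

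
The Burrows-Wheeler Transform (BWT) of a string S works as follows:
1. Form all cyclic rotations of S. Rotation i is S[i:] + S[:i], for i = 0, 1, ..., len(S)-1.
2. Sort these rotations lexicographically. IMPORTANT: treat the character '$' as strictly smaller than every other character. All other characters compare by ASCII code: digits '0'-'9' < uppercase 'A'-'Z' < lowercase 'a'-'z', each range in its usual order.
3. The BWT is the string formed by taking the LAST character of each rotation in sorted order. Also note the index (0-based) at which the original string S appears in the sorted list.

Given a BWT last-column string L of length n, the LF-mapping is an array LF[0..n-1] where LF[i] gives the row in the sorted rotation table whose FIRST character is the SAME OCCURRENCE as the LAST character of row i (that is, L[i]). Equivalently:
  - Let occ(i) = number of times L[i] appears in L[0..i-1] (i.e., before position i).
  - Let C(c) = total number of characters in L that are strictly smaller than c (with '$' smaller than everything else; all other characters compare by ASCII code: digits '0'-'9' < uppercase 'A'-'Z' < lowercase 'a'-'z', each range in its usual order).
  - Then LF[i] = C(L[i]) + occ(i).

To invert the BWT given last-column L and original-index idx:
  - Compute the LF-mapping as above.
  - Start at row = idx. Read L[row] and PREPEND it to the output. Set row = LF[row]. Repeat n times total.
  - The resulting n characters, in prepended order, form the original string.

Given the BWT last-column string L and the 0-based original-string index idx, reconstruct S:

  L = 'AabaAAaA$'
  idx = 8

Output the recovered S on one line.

Answer: bAAaaAaA$

Derivation:
LF mapping: 1 5 8 6 2 3 7 4 0
Walk LF starting at row 8, prepending L[row]:
  step 1: row=8, L[8]='$', prepend. Next row=LF[8]=0
  step 2: row=0, L[0]='A', prepend. Next row=LF[0]=1
  step 3: row=1, L[1]='a', prepend. Next row=LF[1]=5
  step 4: row=5, L[5]='A', prepend. Next row=LF[5]=3
  step 5: row=3, L[3]='a', prepend. Next row=LF[3]=6
  step 6: row=6, L[6]='a', prepend. Next row=LF[6]=7
  step 7: row=7, L[7]='A', prepend. Next row=LF[7]=4
  step 8: row=4, L[4]='A', prepend. Next row=LF[4]=2
  step 9: row=2, L[2]='b', prepend. Next row=LF[2]=8
Reversed output: bAAaaAaA$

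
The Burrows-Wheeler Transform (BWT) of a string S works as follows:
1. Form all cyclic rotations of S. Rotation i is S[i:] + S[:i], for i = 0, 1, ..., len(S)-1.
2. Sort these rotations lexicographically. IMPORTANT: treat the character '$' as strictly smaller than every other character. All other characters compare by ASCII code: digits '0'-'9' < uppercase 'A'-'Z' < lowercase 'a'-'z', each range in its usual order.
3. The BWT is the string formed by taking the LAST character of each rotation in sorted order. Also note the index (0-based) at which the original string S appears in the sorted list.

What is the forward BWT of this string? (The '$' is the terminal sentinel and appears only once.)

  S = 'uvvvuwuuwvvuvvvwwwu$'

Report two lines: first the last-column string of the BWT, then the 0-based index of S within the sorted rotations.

Answer: uww$vvuvvwvuuvvwuuwv
3

Derivation:
All 20 rotations (rotation i = S[i:]+S[:i]):
  rot[0] = uvvvuwuuwvvuvvvwwwu$
  rot[1] = vvvuwuuwvvuvvvwwwu$u
  rot[2] = vvuwuuwvvuvvvwwwu$uv
  rot[3] = vuwuuwvvuvvvwwwu$uvv
  rot[4] = uwuuwvvuvvvwwwu$uvvv
  rot[5] = wuuwvvuvvvwwwu$uvvvu
  rot[6] = uuwvvuvvvwwwu$uvvvuw
  rot[7] = uwvvuvvvwwwu$uvvvuwu
  rot[8] = wvvuvvvwwwu$uvvvuwuu
  rot[9] = vvuvvvwwwu$uvvvuwuuw
  rot[10] = vuvvvwwwu$uvvvuwuuwv
  rot[11] = uvvvwwwu$uvvvuwuuwvv
  rot[12] = vvvwwwu$uvvvuwuuwvvu
  rot[13] = vvwwwu$uvvvuwuuwvvuv
  rot[14] = vwwwu$uvvvuwuuwvvuvv
  rot[15] = wwwu$uvvvuwuuwvvuvvv
  rot[16] = wwu$uvvvuwuuwvvuvvvw
  rot[17] = wu$uvvvuwuuwvvuvvvww
  rot[18] = u$uvvvuwuuwvvuvvvwww
  rot[19] = $uvvvuwuuwvvuvvvwwwu
Sorted (with $ < everything):
  sorted[0] = $uvvvuwuuwvvuvvvwwwu  (last char: 'u')
  sorted[1] = u$uvvvuwuuwvvuvvvwww  (last char: 'w')
  sorted[2] = uuwvvuvvvwwwu$uvvvuw  (last char: 'w')
  sorted[3] = uvvvuwuuwvvuvvvwwwu$  (last char: '$')
  sorted[4] = uvvvwwwu$uvvvuwuuwvv  (last char: 'v')
  sorted[5] = uwuuwvvuvvvwwwu$uvvv  (last char: 'v')
  sorted[6] = uwvvuvvvwwwu$uvvvuwu  (last char: 'u')
  sorted[7] = vuvvvwwwu$uvvvuwuuwv  (last char: 'v')
  sorted[8] = vuwuuwvvuvvvwwwu$uvv  (last char: 'v')
  sorted[9] = vvuvvvwwwu$uvvvuwuuw  (last char: 'w')
  sorted[10] = vvuwuuwvvuvvvwwwu$uv  (last char: 'v')
  sorted[11] = vvvuwuuwvvuvvvwwwu$u  (last char: 'u')
  sorted[12] = vvvwwwu$uvvvuwuuwvvu  (last char: 'u')
  sorted[13] = vvwwwu$uvvvuwuuwvvuv  (last char: 'v')
  sorted[14] = vwwwu$uvvvuwuuwvvuvv  (last char: 'v')
  sorted[15] = wu$uvvvuwuuwvvuvvvww  (last char: 'w')
  sorted[16] = wuuwvvuvvvwwwu$uvvvu  (last char: 'u')
  sorted[17] = wvvuvvvwwwu$uvvvuwuu  (last char: 'u')
  sorted[18] = wwu$uvvvuwuuwvvuvvvw  (last char: 'w')
  sorted[19] = wwwu$uvvvuwuuwvvuvvv  (last char: 'v')
Last column: uww$vvuvvwvuuvvwuuwv
Original string S is at sorted index 3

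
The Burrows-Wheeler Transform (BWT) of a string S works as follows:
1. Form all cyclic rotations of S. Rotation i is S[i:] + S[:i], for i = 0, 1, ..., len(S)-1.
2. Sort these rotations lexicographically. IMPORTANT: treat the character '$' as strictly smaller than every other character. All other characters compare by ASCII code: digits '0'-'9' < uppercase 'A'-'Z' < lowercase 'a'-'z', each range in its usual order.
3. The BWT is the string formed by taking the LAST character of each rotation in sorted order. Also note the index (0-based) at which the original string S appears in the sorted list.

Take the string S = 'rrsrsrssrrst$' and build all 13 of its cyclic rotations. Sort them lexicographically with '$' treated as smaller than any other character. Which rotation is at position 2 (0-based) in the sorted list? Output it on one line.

All 13 rotations (rotation i = S[i:]+S[:i]):
  rot[0] = rrsrsrssrrst$
  rot[1] = rsrsrssrrst$r
  rot[2] = srsrssrrst$rr
  rot[3] = rsrssrrst$rrs
  rot[4] = srssrrst$rrsr
  rot[5] = rssrrst$rrsrs
  rot[6] = ssrrst$rrsrsr
  rot[7] = srrst$rrsrsrs
  rot[8] = rrst$rrsrsrss
  rot[9] = rst$rrsrsrssr
  rot[10] = st$rrsrsrssrr
  rot[11] = t$rrsrsrssrrs
  rot[12] = $rrsrsrssrrst
Sorted (with $ < everything):
  sorted[0] = $rrsrsrssrrst
  sorted[1] = rrsrsrssrrst$
  sorted[2] = rrst$rrsrsrss
  sorted[3] = rsrsrssrrst$r
  sorted[4] = rsrssrrst$rrs
  sorted[5] = rssrrst$rrsrs
  sorted[6] = rst$rrsrsrssr
  sorted[7] = srrst$rrsrsrs
  sorted[8] = srsrssrrst$rr
  sorted[9] = srssrrst$rrsr
  sorted[10] = ssrrst$rrsrsr
  sorted[11] = st$rrsrsrssrr
  sorted[12] = t$rrsrsrssrrs
sorted[2] = rrst$rrsrsrss

Answer: rrst$rrsrsrss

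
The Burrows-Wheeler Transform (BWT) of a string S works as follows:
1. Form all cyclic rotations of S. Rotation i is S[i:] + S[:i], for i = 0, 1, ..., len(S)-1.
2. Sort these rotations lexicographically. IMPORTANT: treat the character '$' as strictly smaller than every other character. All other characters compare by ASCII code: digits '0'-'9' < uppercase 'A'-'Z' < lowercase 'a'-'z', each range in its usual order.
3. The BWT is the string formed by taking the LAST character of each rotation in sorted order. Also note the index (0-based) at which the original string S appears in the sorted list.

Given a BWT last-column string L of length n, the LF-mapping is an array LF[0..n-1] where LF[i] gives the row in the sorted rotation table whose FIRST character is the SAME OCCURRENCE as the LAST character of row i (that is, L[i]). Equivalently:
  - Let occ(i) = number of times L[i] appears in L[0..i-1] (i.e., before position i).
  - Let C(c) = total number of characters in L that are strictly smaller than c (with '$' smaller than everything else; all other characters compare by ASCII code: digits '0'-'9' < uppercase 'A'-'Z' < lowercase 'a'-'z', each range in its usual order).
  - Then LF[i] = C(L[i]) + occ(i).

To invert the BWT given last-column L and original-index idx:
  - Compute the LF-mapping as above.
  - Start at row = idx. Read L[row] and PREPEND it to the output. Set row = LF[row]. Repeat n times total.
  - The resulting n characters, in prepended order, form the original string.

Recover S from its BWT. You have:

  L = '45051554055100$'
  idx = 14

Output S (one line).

LF mapping: 7 9 1 10 5 11 12 8 2 13 14 6 3 4 0
Walk LF starting at row 14, prepending L[row]:
  step 1: row=14, L[14]='$', prepend. Next row=LF[14]=0
  step 2: row=0, L[0]='4', prepend. Next row=LF[0]=7
  step 3: row=7, L[7]='4', prepend. Next row=LF[7]=8
  step 4: row=8, L[8]='0', prepend. Next row=LF[8]=2
  step 5: row=2, L[2]='0', prepend. Next row=LF[2]=1
  step 6: row=1, L[1]='5', prepend. Next row=LF[1]=9
  step 7: row=9, L[9]='5', prepend. Next row=LF[9]=13
  step 8: row=13, L[13]='0', prepend. Next row=LF[13]=4
  step 9: row=4, L[4]='1', prepend. Next row=LF[4]=5
  step 10: row=5, L[5]='5', prepend. Next row=LF[5]=11
  step 11: row=11, L[11]='1', prepend. Next row=LF[11]=6
  step 12: row=6, L[6]='5', prepend. Next row=LF[6]=12
  step 13: row=12, L[12]='0', prepend. Next row=LF[12]=3
  step 14: row=3, L[3]='5', prepend. Next row=LF[3]=10
  step 15: row=10, L[10]='5', prepend. Next row=LF[10]=14
Reversed output: 55051510550044$

Answer: 55051510550044$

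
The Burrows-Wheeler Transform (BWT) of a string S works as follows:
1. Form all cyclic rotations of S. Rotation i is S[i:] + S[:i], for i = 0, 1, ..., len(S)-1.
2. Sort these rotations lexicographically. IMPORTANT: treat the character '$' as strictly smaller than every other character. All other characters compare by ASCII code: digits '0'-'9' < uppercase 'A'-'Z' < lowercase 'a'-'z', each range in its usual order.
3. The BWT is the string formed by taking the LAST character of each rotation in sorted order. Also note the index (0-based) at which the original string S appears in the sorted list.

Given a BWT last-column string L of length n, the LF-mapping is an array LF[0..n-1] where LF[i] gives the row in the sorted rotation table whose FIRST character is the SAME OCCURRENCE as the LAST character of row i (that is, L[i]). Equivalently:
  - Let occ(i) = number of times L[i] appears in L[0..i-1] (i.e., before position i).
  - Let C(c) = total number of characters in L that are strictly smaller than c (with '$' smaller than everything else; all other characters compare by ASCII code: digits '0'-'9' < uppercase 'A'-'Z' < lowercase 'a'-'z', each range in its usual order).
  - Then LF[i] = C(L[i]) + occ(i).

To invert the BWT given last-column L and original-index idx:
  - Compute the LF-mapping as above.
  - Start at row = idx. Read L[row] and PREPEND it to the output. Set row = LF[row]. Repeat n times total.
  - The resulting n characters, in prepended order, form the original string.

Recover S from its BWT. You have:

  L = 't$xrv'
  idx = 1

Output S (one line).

Answer: rvxt$

Derivation:
LF mapping: 2 0 4 1 3
Walk LF starting at row 1, prepending L[row]:
  step 1: row=1, L[1]='$', prepend. Next row=LF[1]=0
  step 2: row=0, L[0]='t', prepend. Next row=LF[0]=2
  step 3: row=2, L[2]='x', prepend. Next row=LF[2]=4
  step 4: row=4, L[4]='v', prepend. Next row=LF[4]=3
  step 5: row=3, L[3]='r', prepend. Next row=LF[3]=1
Reversed output: rvxt$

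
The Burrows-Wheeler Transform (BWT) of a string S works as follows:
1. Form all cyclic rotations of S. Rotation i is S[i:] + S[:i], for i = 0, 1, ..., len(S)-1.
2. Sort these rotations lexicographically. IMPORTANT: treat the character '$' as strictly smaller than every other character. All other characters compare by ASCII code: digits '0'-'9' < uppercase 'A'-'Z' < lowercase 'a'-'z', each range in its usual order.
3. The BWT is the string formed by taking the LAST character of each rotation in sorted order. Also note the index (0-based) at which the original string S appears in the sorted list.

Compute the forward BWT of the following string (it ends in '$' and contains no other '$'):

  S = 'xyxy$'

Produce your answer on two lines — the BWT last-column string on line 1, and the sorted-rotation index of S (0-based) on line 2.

All 5 rotations (rotation i = S[i:]+S[:i]):
  rot[0] = xyxy$
  rot[1] = yxy$x
  rot[2] = xy$xy
  rot[3] = y$xyx
  rot[4] = $xyxy
Sorted (with $ < everything):
  sorted[0] = $xyxy  (last char: 'y')
  sorted[1] = xy$xy  (last char: 'y')
  sorted[2] = xyxy$  (last char: '$')
  sorted[3] = y$xyx  (last char: 'x')
  sorted[4] = yxy$x  (last char: 'x')
Last column: yy$xx
Original string S is at sorted index 2

Answer: yy$xx
2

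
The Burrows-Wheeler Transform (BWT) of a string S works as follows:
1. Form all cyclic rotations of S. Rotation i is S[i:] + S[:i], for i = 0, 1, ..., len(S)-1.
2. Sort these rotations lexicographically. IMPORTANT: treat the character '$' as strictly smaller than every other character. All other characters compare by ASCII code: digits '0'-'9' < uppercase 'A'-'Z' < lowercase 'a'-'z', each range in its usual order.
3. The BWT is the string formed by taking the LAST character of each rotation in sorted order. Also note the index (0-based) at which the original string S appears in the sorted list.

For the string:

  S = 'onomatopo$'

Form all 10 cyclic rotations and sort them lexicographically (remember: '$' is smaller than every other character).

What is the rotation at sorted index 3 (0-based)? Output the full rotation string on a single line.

Answer: nomatopo$o

Derivation:
All 10 rotations (rotation i = S[i:]+S[:i]):
  rot[0] = onomatopo$
  rot[1] = nomatopo$o
  rot[2] = omatopo$on
  rot[3] = matopo$ono
  rot[4] = atopo$onom
  rot[5] = topo$onoma
  rot[6] = opo$onomat
  rot[7] = po$onomato
  rot[8] = o$onomatop
  rot[9] = $onomatopo
Sorted (with $ < everything):
  sorted[0] = $onomatopo
  sorted[1] = atopo$onom
  sorted[2] = matopo$ono
  sorted[3] = nomatopo$o
  sorted[4] = o$onomatop
  sorted[5] = omatopo$on
  sorted[6] = onomatopo$
  sorted[7] = opo$onomat
  sorted[8] = po$onomato
  sorted[9] = topo$onoma
sorted[3] = nomatopo$o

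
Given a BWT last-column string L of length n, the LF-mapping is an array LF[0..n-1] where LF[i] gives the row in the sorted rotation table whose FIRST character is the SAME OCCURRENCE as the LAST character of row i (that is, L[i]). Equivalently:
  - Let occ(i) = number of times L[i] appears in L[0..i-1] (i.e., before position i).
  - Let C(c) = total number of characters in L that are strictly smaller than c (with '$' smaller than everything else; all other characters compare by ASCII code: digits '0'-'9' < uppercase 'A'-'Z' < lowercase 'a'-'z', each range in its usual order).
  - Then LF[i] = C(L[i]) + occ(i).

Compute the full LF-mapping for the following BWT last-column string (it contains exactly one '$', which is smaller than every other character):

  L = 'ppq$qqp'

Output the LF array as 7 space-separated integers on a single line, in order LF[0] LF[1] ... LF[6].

Char counts: '$':1, 'p':3, 'q':3
C (first-col start): C('$')=0, C('p')=1, C('q')=4
L[0]='p': occ=0, LF[0]=C('p')+0=1+0=1
L[1]='p': occ=1, LF[1]=C('p')+1=1+1=2
L[2]='q': occ=0, LF[2]=C('q')+0=4+0=4
L[3]='$': occ=0, LF[3]=C('$')+0=0+0=0
L[4]='q': occ=1, LF[4]=C('q')+1=4+1=5
L[5]='q': occ=2, LF[5]=C('q')+2=4+2=6
L[6]='p': occ=2, LF[6]=C('p')+2=1+2=3

Answer: 1 2 4 0 5 6 3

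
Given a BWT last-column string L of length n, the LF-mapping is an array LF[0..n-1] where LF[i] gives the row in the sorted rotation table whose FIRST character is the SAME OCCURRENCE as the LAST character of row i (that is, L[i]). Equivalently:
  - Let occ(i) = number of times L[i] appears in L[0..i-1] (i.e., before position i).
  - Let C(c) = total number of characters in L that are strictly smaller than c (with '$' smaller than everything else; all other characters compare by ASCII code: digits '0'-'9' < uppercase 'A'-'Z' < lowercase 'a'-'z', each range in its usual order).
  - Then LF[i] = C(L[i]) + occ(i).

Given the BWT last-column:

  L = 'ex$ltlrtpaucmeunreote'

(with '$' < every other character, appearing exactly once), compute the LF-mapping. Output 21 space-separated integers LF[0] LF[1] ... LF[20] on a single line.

Char counts: '$':1, 'a':1, 'c':1, 'e':4, 'l':2, 'm':1, 'n':1, 'o':1, 'p':1, 'r':2, 't':3, 'u':2, 'x':1
C (first-col start): C('$')=0, C('a')=1, C('c')=2, C('e')=3, C('l')=7, C('m')=9, C('n')=10, C('o')=11, C('p')=12, C('r')=13, C('t')=15, C('u')=18, C('x')=20
L[0]='e': occ=0, LF[0]=C('e')+0=3+0=3
L[1]='x': occ=0, LF[1]=C('x')+0=20+0=20
L[2]='$': occ=0, LF[2]=C('$')+0=0+0=0
L[3]='l': occ=0, LF[3]=C('l')+0=7+0=7
L[4]='t': occ=0, LF[4]=C('t')+0=15+0=15
L[5]='l': occ=1, LF[5]=C('l')+1=7+1=8
L[6]='r': occ=0, LF[6]=C('r')+0=13+0=13
L[7]='t': occ=1, LF[7]=C('t')+1=15+1=16
L[8]='p': occ=0, LF[8]=C('p')+0=12+0=12
L[9]='a': occ=0, LF[9]=C('a')+0=1+0=1
L[10]='u': occ=0, LF[10]=C('u')+0=18+0=18
L[11]='c': occ=0, LF[11]=C('c')+0=2+0=2
L[12]='m': occ=0, LF[12]=C('m')+0=9+0=9
L[13]='e': occ=1, LF[13]=C('e')+1=3+1=4
L[14]='u': occ=1, LF[14]=C('u')+1=18+1=19
L[15]='n': occ=0, LF[15]=C('n')+0=10+0=10
L[16]='r': occ=1, LF[16]=C('r')+1=13+1=14
L[17]='e': occ=2, LF[17]=C('e')+2=3+2=5
L[18]='o': occ=0, LF[18]=C('o')+0=11+0=11
L[19]='t': occ=2, LF[19]=C('t')+2=15+2=17
L[20]='e': occ=3, LF[20]=C('e')+3=3+3=6

Answer: 3 20 0 7 15 8 13 16 12 1 18 2 9 4 19 10 14 5 11 17 6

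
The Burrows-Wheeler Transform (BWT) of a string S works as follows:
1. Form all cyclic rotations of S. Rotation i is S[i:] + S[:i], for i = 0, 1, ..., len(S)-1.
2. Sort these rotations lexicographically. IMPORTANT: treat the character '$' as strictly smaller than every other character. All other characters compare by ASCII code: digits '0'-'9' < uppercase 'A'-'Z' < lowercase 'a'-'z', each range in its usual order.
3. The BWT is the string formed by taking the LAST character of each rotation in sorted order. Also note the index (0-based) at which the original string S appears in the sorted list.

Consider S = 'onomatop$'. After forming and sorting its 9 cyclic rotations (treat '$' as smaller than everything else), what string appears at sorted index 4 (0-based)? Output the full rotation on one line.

All 9 rotations (rotation i = S[i:]+S[:i]):
  rot[0] = onomatop$
  rot[1] = nomatop$o
  rot[2] = omatop$on
  rot[3] = matop$ono
  rot[4] = atop$onom
  rot[5] = top$onoma
  rot[6] = op$onomat
  rot[7] = p$onomato
  rot[8] = $onomatop
Sorted (with $ < everything):
  sorted[0] = $onomatop
  sorted[1] = atop$onom
  sorted[2] = matop$ono
  sorted[3] = nomatop$o
  sorted[4] = omatop$on
  sorted[5] = onomatop$
  sorted[6] = op$onomat
  sorted[7] = p$onomato
  sorted[8] = top$onoma
sorted[4] = omatop$on

Answer: omatop$on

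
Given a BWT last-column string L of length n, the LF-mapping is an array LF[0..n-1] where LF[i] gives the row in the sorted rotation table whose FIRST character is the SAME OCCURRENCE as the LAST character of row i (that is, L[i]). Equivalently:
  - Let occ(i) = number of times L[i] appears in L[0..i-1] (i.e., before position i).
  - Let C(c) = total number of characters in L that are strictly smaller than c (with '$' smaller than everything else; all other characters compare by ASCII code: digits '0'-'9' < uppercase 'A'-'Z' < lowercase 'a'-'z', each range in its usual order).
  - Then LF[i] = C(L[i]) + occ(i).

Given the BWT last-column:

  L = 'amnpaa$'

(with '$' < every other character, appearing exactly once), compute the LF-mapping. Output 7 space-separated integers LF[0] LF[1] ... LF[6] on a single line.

Answer: 1 4 5 6 2 3 0

Derivation:
Char counts: '$':1, 'a':3, 'm':1, 'n':1, 'p':1
C (first-col start): C('$')=0, C('a')=1, C('m')=4, C('n')=5, C('p')=6
L[0]='a': occ=0, LF[0]=C('a')+0=1+0=1
L[1]='m': occ=0, LF[1]=C('m')+0=4+0=4
L[2]='n': occ=0, LF[2]=C('n')+0=5+0=5
L[3]='p': occ=0, LF[3]=C('p')+0=6+0=6
L[4]='a': occ=1, LF[4]=C('a')+1=1+1=2
L[5]='a': occ=2, LF[5]=C('a')+2=1+2=3
L[6]='$': occ=0, LF[6]=C('$')+0=0+0=0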